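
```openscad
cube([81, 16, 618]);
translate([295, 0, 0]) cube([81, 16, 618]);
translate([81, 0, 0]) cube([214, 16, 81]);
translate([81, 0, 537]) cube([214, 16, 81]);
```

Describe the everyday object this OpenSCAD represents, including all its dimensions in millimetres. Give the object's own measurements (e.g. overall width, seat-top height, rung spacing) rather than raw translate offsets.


A rectangular picture frame lying in the x–z plane (depth along y). The opening is 214 mm wide (x) by 456 mm tall (z), surrounded by a border 81 mm wide on all four sides. The frame is 16 mm deep and is made of two full-height vertical stiles with two horizontal rails fitted between them.


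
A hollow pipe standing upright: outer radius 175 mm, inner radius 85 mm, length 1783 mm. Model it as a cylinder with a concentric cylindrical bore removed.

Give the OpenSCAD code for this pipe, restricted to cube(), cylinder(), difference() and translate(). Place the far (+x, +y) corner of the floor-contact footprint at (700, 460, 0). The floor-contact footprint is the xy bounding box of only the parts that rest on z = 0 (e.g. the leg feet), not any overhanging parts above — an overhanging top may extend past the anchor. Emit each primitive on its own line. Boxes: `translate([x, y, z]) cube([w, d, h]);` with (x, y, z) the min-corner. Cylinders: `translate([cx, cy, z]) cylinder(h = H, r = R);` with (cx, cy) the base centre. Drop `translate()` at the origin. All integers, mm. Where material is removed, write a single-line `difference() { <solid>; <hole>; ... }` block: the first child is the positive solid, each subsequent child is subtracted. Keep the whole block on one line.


difference() { translate([525, 285, 0]) cylinder(h = 1783, r = 175); translate([525, 285, 0]) cylinder(h = 1783, r = 85); }


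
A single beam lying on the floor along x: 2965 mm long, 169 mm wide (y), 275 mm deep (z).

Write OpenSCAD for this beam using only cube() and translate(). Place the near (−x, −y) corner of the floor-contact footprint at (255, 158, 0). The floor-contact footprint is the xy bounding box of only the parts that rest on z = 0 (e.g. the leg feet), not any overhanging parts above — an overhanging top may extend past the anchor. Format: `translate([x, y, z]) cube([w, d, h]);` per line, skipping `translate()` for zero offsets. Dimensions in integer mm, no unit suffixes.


translate([255, 158, 0]) cube([2965, 169, 275]);


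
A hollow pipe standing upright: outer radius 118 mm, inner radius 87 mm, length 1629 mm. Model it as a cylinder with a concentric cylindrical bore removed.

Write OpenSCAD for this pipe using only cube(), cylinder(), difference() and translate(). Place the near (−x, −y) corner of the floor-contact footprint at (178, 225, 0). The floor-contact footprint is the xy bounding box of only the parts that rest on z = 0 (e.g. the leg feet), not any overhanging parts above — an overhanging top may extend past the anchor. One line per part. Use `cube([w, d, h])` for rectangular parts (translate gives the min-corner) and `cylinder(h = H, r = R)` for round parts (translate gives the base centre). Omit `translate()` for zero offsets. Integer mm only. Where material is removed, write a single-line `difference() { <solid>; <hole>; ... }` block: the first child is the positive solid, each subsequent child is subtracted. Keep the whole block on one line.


difference() { translate([296, 343, 0]) cylinder(h = 1629, r = 118); translate([296, 343, 0]) cylinder(h = 1629, r = 87); }


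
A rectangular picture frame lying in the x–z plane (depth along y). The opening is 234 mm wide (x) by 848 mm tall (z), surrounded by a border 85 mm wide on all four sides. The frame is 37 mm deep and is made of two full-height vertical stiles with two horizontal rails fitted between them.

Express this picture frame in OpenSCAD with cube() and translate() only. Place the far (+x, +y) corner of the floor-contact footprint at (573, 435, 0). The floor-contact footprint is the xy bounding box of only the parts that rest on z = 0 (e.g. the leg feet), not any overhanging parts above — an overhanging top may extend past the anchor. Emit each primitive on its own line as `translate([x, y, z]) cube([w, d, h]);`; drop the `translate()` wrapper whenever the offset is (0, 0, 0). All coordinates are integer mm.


translate([169, 398, 0]) cube([85, 37, 1018]);
translate([488, 398, 0]) cube([85, 37, 1018]);
translate([254, 398, 0]) cube([234, 37, 85]);
translate([254, 398, 933]) cube([234, 37, 85]);


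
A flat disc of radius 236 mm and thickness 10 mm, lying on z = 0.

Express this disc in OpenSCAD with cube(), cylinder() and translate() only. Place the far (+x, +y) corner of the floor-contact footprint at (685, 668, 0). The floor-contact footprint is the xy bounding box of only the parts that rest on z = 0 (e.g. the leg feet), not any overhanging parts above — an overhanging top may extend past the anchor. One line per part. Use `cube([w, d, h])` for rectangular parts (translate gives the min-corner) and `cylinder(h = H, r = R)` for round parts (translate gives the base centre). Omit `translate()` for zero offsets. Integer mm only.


translate([449, 432, 0]) cylinder(h = 10, r = 236);


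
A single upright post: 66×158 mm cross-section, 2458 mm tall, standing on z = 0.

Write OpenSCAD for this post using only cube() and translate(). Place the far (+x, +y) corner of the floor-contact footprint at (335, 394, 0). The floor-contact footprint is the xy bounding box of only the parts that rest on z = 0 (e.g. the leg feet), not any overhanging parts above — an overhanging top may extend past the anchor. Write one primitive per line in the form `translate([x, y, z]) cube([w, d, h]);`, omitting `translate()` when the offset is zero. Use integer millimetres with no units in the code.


translate([269, 236, 0]) cube([66, 158, 2458]);


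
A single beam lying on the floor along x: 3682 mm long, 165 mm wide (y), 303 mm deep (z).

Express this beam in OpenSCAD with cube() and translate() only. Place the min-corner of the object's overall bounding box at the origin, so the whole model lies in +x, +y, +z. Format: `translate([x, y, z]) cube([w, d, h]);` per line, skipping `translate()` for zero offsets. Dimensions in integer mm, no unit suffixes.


cube([3682, 165, 303]);


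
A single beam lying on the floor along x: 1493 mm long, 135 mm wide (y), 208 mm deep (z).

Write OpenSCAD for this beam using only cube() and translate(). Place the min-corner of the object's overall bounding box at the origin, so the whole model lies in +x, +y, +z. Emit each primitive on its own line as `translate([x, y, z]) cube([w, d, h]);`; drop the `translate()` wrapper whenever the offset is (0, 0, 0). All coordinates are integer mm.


cube([1493, 135, 208]);


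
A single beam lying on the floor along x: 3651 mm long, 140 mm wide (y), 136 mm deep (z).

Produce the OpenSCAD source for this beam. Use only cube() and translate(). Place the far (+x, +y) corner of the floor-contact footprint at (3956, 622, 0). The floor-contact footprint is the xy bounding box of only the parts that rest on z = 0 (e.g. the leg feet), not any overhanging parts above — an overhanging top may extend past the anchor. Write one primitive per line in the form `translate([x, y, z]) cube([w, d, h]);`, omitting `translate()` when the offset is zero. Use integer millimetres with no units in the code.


translate([305, 482, 0]) cube([3651, 140, 136]);


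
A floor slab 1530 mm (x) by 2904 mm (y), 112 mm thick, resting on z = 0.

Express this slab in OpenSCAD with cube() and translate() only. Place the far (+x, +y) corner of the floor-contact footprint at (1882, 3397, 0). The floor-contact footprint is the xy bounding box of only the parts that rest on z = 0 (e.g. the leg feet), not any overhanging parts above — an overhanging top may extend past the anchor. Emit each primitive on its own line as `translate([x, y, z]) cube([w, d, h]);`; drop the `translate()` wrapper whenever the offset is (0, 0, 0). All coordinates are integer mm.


translate([352, 493, 0]) cube([1530, 2904, 112]);


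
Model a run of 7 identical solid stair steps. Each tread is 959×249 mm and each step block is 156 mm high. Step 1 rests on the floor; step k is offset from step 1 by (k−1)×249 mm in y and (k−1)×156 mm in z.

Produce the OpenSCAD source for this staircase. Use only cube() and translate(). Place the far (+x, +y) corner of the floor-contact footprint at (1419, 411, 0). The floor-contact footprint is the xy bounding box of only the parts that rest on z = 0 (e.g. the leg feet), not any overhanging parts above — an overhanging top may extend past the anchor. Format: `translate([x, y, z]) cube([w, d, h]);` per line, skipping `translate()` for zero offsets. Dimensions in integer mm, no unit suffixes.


translate([460, 162, 0]) cube([959, 249, 156]);
translate([460, 411, 156]) cube([959, 249, 156]);
translate([460, 660, 312]) cube([959, 249, 156]);
translate([460, 909, 468]) cube([959, 249, 156]);
translate([460, 1158, 624]) cube([959, 249, 156]);
translate([460, 1407, 780]) cube([959, 249, 156]);
translate([460, 1656, 936]) cube([959, 249, 156]);


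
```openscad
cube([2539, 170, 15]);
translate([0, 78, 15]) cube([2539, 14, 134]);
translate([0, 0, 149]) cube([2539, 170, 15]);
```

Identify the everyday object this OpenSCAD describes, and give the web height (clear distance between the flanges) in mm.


An I-beam. The web height is 134 mm.

Two wide flanges with a thin centred web — an I-beam. Overall 164 mm minus two 15 mm flanges gives a web of 164 − 2·15 = 134 mm.


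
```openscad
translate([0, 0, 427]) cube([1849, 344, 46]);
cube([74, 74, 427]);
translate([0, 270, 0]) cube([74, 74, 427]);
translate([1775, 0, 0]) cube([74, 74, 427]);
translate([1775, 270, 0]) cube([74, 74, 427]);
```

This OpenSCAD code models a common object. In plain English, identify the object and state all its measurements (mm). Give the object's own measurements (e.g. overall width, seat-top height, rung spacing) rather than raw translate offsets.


A long wooden bench with a 1849 mm (x) × 344 mm (y) seat, 46 mm thick, its top surface 473 mm above the floor. Four 74 mm square legs at the seat corners, flush with the edges, run from z = 0 to the seat underside.


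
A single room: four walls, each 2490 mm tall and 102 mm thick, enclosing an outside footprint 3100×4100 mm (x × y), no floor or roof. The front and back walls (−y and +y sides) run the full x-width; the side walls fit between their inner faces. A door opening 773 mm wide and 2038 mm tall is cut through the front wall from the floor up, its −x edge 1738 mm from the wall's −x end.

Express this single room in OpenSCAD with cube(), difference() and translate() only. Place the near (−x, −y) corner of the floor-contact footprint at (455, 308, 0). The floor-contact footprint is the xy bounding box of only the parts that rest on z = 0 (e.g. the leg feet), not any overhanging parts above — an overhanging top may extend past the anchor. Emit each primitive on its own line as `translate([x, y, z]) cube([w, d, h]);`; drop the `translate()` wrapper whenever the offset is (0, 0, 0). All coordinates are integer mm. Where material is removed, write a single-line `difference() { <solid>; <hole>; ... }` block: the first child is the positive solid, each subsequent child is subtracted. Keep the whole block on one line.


difference() { translate([455, 308, 0]) cube([3100, 102, 2490]); translate([2193, 308, 0]) cube([773, 102, 2038]); }
translate([455, 4306, 0]) cube([3100, 102, 2490]);
translate([455, 410, 0]) cube([102, 3896, 2490]);
translate([3453, 410, 0]) cube([102, 3896, 2490]);


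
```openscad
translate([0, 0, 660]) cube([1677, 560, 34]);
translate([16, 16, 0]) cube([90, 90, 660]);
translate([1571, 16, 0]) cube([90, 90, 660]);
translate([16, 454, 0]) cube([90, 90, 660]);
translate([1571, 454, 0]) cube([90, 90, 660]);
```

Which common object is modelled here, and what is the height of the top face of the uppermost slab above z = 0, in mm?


A table. The table height is 694 mm.

A 1677×560×34 slab sits at z = 660 on four 90 mm square posts — a table. The top surface is at 660 + 34 = 694 mm.


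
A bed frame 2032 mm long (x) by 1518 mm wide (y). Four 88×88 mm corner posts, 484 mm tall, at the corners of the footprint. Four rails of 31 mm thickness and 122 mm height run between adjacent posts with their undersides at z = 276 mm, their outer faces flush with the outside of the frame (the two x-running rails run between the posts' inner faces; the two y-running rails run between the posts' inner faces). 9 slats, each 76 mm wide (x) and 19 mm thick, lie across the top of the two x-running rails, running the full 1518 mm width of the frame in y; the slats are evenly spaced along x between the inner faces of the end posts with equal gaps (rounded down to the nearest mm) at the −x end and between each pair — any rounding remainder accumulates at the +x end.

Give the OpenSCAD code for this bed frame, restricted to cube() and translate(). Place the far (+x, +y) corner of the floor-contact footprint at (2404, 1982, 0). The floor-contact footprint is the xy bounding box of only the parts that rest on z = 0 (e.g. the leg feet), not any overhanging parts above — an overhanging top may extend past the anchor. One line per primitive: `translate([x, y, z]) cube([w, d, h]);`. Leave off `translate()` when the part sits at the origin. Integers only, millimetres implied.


translate([372, 464, 0]) cube([88, 88, 484]);
translate([372, 1894, 0]) cube([88, 88, 484]);
translate([2316, 464, 0]) cube([88, 88, 484]);
translate([2316, 1894, 0]) cube([88, 88, 484]);
translate([460, 464, 276]) cube([1856, 31, 122]);
translate([460, 1951, 276]) cube([1856, 31, 122]);
translate([372, 552, 276]) cube([31, 1342, 122]);
translate([2373, 552, 276]) cube([31, 1342, 122]);
translate([577, 464, 398]) cube([76, 1518, 19]);
translate([770, 464, 398]) cube([76, 1518, 19]);
translate([963, 464, 398]) cube([76, 1518, 19]);
translate([1156, 464, 398]) cube([76, 1518, 19]);
translate([1349, 464, 398]) cube([76, 1518, 19]);
translate([1542, 464, 398]) cube([76, 1518, 19]);
translate([1735, 464, 398]) cube([76, 1518, 19]);
translate([1928, 464, 398]) cube([76, 1518, 19]);
translate([2121, 464, 398]) cube([76, 1518, 19]);


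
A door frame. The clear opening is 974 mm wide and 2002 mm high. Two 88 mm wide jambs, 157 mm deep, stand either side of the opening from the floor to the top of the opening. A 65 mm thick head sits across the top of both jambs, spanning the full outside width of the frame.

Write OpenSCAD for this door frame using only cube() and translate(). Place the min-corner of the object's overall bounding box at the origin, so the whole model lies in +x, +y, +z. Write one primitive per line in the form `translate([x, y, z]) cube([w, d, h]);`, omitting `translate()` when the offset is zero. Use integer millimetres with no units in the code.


cube([88, 157, 2002]);
translate([1062, 0, 0]) cube([88, 157, 2002]);
translate([0, 0, 2002]) cube([1150, 157, 65]);


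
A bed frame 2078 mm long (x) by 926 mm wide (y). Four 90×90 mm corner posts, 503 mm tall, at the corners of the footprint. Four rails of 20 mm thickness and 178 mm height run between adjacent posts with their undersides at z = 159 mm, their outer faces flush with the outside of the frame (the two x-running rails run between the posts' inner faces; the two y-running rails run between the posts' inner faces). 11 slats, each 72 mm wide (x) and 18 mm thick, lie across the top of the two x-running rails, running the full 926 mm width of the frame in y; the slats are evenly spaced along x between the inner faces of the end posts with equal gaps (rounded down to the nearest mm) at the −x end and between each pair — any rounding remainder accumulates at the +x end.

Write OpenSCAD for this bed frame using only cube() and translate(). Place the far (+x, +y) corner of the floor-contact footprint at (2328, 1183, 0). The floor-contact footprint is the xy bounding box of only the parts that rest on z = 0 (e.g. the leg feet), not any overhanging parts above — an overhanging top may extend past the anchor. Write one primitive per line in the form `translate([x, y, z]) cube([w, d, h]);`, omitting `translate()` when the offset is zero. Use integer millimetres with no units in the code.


translate([250, 257, 0]) cube([90, 90, 503]);
translate([250, 1093, 0]) cube([90, 90, 503]);
translate([2238, 257, 0]) cube([90, 90, 503]);
translate([2238, 1093, 0]) cube([90, 90, 503]);
translate([340, 257, 159]) cube([1898, 20, 178]);
translate([340, 1163, 159]) cube([1898, 20, 178]);
translate([250, 347, 159]) cube([20, 746, 178]);
translate([2308, 347, 159]) cube([20, 746, 178]);
translate([432, 257, 337]) cube([72, 926, 18]);
translate([596, 257, 337]) cube([72, 926, 18]);
translate([760, 257, 337]) cube([72, 926, 18]);
translate([924, 257, 337]) cube([72, 926, 18]);
translate([1088, 257, 337]) cube([72, 926, 18]);
translate([1252, 257, 337]) cube([72, 926, 18]);
translate([1416, 257, 337]) cube([72, 926, 18]);
translate([1580, 257, 337]) cube([72, 926, 18]);
translate([1744, 257, 337]) cube([72, 926, 18]);
translate([1908, 257, 337]) cube([72, 926, 18]);
translate([2072, 257, 337]) cube([72, 926, 18]);


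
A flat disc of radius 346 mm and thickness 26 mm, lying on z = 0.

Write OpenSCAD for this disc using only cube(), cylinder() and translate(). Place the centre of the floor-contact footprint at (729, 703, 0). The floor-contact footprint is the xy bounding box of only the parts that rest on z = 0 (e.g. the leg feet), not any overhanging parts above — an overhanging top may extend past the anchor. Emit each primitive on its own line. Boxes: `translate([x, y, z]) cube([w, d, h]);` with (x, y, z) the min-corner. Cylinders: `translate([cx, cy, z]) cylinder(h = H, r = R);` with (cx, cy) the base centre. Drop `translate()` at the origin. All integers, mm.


translate([729, 703, 0]) cylinder(h = 26, r = 346);


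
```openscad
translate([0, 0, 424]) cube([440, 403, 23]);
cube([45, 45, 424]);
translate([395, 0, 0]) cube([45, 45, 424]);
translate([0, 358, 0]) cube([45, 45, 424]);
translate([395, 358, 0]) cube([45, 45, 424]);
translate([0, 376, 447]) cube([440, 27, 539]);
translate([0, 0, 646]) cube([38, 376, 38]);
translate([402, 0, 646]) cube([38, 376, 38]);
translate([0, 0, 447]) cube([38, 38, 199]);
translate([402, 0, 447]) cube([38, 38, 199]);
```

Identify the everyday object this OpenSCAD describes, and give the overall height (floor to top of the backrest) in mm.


A chair. The overall height is 986 mm.

A slab on four corner posts with a tall panel at the back — a chair. The seat slab sits at z = 424 with thickness 23, and the 539 mm backrest starts at the seat top, so the overall height is 424 + 23 + 539 = 986 mm.


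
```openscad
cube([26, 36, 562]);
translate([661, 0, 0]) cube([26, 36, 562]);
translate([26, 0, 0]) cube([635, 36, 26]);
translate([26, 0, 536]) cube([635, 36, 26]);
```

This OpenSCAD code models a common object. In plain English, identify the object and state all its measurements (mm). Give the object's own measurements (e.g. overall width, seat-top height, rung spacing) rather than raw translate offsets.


A rectangular picture frame lying in the x–z plane (depth along y). The opening is 635 mm wide (x) by 510 mm tall (z), surrounded by a border 26 mm wide on all four sides. The frame is 36 mm deep and is made of two full-height vertical stiles with two horizontal rails fitted between them.


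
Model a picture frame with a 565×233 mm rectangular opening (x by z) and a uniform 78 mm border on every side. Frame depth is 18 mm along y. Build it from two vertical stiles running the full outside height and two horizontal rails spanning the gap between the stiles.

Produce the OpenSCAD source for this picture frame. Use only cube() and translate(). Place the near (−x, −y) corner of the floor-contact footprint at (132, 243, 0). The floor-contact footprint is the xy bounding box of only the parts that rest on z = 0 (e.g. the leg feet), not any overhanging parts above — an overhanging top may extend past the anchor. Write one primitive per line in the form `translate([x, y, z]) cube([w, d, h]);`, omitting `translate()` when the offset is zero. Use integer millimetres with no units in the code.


translate([132, 243, 0]) cube([78, 18, 389]);
translate([775, 243, 0]) cube([78, 18, 389]);
translate([210, 243, 0]) cube([565, 18, 78]);
translate([210, 243, 311]) cube([565, 18, 78]);


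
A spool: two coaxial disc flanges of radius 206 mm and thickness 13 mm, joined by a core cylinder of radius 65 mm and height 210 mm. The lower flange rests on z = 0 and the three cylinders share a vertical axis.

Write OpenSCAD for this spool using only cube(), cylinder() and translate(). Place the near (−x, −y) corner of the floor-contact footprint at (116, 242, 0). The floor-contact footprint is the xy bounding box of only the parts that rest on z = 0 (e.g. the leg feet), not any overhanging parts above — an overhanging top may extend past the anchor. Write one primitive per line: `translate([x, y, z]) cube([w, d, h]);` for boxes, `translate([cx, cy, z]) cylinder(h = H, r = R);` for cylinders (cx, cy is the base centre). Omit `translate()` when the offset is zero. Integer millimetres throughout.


translate([322, 448, 0]) cylinder(h = 13, r = 206);
translate([322, 448, 13]) cylinder(h = 210, r = 65);
translate([322, 448, 223]) cylinder(h = 13, r = 206);


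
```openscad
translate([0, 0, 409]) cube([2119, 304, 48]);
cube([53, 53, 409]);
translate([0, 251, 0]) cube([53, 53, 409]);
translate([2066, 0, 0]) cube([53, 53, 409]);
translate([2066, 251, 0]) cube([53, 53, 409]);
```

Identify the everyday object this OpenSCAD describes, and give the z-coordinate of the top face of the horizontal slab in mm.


A bench. The seat-top height is 457 mm.

A long slab on four corner posts — a bench. The slab sits at z = 409 with thickness 48, so the top is 409 + 48 = 457 mm.


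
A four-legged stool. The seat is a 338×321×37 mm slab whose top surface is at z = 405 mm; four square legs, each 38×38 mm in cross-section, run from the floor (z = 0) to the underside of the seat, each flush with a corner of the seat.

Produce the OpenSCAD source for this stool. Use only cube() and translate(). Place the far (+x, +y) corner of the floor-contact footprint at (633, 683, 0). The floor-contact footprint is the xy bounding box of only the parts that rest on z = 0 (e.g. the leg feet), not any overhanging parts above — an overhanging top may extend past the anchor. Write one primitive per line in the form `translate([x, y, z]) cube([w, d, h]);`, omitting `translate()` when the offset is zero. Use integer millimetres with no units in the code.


translate([295, 362, 368]) cube([338, 321, 37]);
translate([295, 362, 0]) cube([38, 38, 368]);
translate([595, 362, 0]) cube([38, 38, 368]);
translate([295, 645, 0]) cube([38, 38, 368]);
translate([595, 645, 0]) cube([38, 38, 368]);


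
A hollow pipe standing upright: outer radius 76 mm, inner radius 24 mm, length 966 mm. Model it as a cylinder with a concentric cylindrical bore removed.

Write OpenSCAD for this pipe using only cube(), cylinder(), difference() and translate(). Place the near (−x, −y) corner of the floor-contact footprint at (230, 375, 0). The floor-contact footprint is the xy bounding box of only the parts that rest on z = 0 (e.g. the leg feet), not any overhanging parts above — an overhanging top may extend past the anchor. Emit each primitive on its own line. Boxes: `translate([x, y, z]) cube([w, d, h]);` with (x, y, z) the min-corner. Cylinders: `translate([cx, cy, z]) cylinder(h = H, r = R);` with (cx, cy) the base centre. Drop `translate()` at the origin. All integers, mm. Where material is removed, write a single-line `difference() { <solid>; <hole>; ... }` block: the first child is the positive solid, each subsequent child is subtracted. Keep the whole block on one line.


difference() { translate([306, 451, 0]) cylinder(h = 966, r = 76); translate([306, 451, 0]) cylinder(h = 966, r = 24); }


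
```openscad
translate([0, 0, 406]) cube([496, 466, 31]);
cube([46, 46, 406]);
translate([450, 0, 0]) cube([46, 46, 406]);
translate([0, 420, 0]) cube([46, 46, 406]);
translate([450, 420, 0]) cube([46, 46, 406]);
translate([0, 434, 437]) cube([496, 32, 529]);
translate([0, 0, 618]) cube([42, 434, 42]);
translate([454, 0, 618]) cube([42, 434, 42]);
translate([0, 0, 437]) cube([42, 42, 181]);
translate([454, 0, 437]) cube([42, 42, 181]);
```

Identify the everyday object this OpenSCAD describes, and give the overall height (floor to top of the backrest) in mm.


A chair. The overall height is 966 mm.

A slab on four corner posts with a tall panel at the back — a chair. The seat slab sits at z = 406 with thickness 31, and the 529 mm backrest starts at the seat top, so the overall height is 406 + 31 + 529 = 966 mm.


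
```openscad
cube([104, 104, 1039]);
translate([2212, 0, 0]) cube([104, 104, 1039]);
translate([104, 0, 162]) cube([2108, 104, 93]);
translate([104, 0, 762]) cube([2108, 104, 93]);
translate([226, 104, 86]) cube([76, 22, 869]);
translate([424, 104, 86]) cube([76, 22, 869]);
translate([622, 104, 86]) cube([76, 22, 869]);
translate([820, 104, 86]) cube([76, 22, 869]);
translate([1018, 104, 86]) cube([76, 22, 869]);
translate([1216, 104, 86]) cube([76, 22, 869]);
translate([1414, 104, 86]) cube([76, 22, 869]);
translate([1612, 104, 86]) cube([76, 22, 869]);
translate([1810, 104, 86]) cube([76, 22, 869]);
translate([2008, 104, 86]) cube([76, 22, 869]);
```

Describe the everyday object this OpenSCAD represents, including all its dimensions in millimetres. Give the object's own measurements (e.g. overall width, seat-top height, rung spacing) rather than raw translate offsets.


A fence section. Two 104×104 mm posts, 1039 mm tall, stand on the floor with a clear span of 2108 mm between their inner faces. Two horizontal rails of 104×93 mm section span the gap between the posts with their undersides at z = 162 mm and z = 762 mm, flush with the posts' −y face. 10 pickets, each 76 mm wide, 22 mm thick and 869 mm tall, are fixed to the +y face of the rails with their bottoms at z = 86 mm, spaced across the span with a 122 mm gap after the −x post and between neighbouring pickets, with 128 mm left before the +x post.


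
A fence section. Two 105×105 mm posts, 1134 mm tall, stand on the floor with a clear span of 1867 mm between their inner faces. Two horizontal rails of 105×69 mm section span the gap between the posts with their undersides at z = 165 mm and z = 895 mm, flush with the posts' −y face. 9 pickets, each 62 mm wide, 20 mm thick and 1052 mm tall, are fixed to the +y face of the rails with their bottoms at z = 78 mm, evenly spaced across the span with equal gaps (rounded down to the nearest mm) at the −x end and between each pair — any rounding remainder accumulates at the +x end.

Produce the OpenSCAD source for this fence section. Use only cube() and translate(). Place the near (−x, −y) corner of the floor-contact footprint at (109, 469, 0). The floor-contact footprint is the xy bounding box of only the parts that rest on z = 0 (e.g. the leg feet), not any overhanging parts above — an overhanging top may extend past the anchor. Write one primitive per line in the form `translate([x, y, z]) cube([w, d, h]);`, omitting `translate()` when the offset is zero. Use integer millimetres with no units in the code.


translate([109, 469, 0]) cube([105, 105, 1134]);
translate([2081, 469, 0]) cube([105, 105, 1134]);
translate([214, 469, 165]) cube([1867, 105, 69]);
translate([214, 469, 895]) cube([1867, 105, 69]);
translate([344, 574, 78]) cube([62, 20, 1052]);
translate([536, 574, 78]) cube([62, 20, 1052]);
translate([728, 574, 78]) cube([62, 20, 1052]);
translate([920, 574, 78]) cube([62, 20, 1052]);
translate([1112, 574, 78]) cube([62, 20, 1052]);
translate([1304, 574, 78]) cube([62, 20, 1052]);
translate([1496, 574, 78]) cube([62, 20, 1052]);
translate([1688, 574, 78]) cube([62, 20, 1052]);
translate([1880, 574, 78]) cube([62, 20, 1052]);


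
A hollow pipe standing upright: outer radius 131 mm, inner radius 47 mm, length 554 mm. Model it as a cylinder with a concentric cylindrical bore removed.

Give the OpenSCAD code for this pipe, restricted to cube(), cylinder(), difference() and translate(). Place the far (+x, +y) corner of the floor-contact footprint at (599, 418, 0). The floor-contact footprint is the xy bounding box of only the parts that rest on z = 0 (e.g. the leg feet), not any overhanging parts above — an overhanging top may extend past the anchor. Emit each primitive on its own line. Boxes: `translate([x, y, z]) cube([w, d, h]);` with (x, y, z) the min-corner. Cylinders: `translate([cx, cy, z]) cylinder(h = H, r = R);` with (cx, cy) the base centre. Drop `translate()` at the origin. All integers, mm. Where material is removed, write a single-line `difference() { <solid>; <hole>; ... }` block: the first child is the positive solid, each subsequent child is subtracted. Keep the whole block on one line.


difference() { translate([468, 287, 0]) cylinder(h = 554, r = 131); translate([468, 287, 0]) cylinder(h = 554, r = 47); }


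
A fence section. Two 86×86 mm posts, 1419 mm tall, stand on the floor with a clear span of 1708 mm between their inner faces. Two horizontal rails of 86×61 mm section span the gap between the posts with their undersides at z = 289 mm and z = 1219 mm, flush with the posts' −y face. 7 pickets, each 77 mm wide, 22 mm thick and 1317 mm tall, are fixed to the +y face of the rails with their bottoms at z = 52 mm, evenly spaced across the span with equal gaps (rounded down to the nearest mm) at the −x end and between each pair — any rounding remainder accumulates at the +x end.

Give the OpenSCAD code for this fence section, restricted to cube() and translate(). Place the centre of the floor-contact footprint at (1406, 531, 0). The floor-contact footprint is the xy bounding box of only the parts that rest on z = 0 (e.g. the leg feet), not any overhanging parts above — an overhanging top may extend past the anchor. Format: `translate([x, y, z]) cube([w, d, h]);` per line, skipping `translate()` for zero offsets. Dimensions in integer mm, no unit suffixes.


translate([466, 488, 0]) cube([86, 86, 1419]);
translate([2260, 488, 0]) cube([86, 86, 1419]);
translate([552, 488, 289]) cube([1708, 86, 61]);
translate([552, 488, 1219]) cube([1708, 86, 61]);
translate([698, 574, 52]) cube([77, 22, 1317]);
translate([921, 574, 52]) cube([77, 22, 1317]);
translate([1144, 574, 52]) cube([77, 22, 1317]);
translate([1367, 574, 52]) cube([77, 22, 1317]);
translate([1590, 574, 52]) cube([77, 22, 1317]);
translate([1813, 574, 52]) cube([77, 22, 1317]);
translate([2036, 574, 52]) cube([77, 22, 1317]);


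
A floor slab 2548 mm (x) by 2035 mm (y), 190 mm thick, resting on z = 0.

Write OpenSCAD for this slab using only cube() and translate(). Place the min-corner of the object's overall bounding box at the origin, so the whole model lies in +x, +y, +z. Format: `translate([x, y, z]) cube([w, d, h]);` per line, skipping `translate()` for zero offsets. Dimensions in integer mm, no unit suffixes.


cube([2548, 2035, 190]);


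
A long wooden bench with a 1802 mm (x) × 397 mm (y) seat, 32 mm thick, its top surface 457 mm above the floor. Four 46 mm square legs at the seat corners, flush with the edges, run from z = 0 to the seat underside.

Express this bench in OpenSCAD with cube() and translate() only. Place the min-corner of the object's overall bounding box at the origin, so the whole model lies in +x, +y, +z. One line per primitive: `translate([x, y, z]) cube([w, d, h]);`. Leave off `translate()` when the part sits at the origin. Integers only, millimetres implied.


translate([0, 0, 425]) cube([1802, 397, 32]);
cube([46, 46, 425]);
translate([0, 351, 0]) cube([46, 46, 425]);
translate([1756, 0, 0]) cube([46, 46, 425]);
translate([1756, 351, 0]) cube([46, 46, 425]);


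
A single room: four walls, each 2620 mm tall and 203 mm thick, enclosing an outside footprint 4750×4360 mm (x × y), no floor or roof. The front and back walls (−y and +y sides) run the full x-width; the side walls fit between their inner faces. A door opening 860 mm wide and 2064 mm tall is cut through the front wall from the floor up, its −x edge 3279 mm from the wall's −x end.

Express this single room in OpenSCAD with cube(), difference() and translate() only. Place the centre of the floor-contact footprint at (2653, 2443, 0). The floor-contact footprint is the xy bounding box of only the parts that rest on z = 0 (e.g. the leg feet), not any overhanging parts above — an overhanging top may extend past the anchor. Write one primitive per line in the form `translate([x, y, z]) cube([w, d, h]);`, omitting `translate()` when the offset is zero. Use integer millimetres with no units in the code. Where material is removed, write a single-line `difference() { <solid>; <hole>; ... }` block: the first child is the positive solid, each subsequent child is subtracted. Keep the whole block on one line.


difference() { translate([278, 263, 0]) cube([4750, 203, 2620]); translate([3557, 263, 0]) cube([860, 203, 2064]); }
translate([278, 4420, 0]) cube([4750, 203, 2620]);
translate([278, 466, 0]) cube([203, 3954, 2620]);
translate([4825, 466, 0]) cube([203, 3954, 2620]);


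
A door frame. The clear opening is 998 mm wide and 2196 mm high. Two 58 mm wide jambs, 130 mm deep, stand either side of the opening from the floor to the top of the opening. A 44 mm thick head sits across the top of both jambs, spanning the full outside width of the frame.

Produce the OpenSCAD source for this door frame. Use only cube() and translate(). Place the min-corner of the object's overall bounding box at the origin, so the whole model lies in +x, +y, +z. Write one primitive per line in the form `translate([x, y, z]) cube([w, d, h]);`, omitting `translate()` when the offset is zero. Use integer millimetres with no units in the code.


cube([58, 130, 2196]);
translate([1056, 0, 0]) cube([58, 130, 2196]);
translate([0, 0, 2196]) cube([1114, 130, 44]);


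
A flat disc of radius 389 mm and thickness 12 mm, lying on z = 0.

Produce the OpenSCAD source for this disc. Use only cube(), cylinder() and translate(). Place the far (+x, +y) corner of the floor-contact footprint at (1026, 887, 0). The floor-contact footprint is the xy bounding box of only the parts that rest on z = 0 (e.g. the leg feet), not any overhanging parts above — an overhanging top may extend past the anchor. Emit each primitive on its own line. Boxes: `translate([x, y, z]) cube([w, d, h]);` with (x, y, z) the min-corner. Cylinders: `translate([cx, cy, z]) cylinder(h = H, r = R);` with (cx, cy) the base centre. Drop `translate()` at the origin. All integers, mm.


translate([637, 498, 0]) cylinder(h = 12, r = 389);


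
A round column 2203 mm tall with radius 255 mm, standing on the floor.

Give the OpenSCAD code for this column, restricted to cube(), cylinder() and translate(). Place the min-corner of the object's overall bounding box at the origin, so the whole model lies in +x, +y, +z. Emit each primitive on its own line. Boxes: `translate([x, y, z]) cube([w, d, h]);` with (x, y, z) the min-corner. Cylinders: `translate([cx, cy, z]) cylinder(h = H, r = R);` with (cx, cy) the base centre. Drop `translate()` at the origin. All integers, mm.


translate([255, 255, 0]) cylinder(h = 2203, r = 255);


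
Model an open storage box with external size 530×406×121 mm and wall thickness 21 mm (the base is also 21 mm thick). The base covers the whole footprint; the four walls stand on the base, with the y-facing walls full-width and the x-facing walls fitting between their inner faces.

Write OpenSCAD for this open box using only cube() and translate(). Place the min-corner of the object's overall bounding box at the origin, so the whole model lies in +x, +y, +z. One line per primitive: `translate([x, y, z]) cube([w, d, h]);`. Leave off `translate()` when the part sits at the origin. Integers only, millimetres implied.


cube([530, 406, 21]);
translate([0, 0, 21]) cube([530, 21, 100]);
translate([0, 385, 21]) cube([530, 21, 100]);
translate([0, 21, 21]) cube([21, 364, 100]);
translate([509, 21, 21]) cube([21, 364, 100]);


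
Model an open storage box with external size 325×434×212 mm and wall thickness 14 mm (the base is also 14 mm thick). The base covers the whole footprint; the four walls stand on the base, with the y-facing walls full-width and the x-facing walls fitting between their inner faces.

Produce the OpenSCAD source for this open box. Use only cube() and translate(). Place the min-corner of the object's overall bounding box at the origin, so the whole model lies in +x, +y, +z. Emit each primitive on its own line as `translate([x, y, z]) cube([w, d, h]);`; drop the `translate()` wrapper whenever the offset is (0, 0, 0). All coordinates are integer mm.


cube([325, 434, 14]);
translate([0, 0, 14]) cube([325, 14, 198]);
translate([0, 420, 14]) cube([325, 14, 198]);
translate([0, 14, 14]) cube([14, 406, 198]);
translate([311, 14, 14]) cube([14, 406, 198]);


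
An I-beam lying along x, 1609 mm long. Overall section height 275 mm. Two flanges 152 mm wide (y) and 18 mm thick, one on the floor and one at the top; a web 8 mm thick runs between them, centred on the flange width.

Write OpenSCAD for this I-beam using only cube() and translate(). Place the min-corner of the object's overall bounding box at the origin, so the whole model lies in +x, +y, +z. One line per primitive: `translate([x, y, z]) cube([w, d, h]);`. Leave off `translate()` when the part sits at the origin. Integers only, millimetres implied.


cube([1609, 152, 18]);
translate([0, 72, 18]) cube([1609, 8, 239]);
translate([0, 0, 257]) cube([1609, 152, 18]);


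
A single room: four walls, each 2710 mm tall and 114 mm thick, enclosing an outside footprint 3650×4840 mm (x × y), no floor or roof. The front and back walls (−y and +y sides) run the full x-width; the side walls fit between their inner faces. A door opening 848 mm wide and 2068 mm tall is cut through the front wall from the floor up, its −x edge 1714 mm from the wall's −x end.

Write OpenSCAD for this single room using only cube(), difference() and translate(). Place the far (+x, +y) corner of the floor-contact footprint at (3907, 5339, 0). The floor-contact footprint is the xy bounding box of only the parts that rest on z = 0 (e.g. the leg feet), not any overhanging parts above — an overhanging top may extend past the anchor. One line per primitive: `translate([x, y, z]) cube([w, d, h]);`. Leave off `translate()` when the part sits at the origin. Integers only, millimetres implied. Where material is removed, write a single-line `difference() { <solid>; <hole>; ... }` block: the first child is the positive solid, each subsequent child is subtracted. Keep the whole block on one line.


difference() { translate([257, 499, 0]) cube([3650, 114, 2710]); translate([1971, 499, 0]) cube([848, 114, 2068]); }
translate([257, 5225, 0]) cube([3650, 114, 2710]);
translate([257, 613, 0]) cube([114, 4612, 2710]);
translate([3793, 613, 0]) cube([114, 4612, 2710]);


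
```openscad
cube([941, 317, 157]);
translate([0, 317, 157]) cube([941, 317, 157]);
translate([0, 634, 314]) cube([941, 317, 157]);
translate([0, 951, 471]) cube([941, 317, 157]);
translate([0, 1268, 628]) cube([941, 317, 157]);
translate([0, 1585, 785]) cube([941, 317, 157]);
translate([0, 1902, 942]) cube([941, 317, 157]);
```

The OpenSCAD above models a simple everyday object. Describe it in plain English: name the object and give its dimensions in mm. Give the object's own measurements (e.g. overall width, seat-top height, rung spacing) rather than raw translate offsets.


A straight staircase of 7 solid steps. Each step is 941 mm wide (x), 317 mm deep (y, the going) and 157 mm tall (the rise). The first step rests on the floor; each subsequent step sits one going further in +y and one rise higher in +z, directly behind and above the previous step with no overlap.


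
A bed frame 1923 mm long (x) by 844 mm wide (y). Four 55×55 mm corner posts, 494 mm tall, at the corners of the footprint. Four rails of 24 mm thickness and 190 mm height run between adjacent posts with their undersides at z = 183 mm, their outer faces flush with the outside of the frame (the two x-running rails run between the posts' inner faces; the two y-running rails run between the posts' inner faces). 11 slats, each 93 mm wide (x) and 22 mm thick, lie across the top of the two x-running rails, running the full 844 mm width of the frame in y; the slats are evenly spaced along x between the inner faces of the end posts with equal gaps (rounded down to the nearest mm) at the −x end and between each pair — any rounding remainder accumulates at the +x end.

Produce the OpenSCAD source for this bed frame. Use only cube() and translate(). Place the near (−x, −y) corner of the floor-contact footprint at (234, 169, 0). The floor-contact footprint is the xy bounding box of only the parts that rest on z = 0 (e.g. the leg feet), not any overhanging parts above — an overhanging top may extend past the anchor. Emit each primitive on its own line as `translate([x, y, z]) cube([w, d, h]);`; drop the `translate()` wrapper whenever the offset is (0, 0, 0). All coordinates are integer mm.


translate([234, 169, 0]) cube([55, 55, 494]);
translate([234, 958, 0]) cube([55, 55, 494]);
translate([2102, 169, 0]) cube([55, 55, 494]);
translate([2102, 958, 0]) cube([55, 55, 494]);
translate([289, 169, 183]) cube([1813, 24, 190]);
translate([289, 989, 183]) cube([1813, 24, 190]);
translate([234, 224, 183]) cube([24, 734, 190]);
translate([2133, 224, 183]) cube([24, 734, 190]);
translate([354, 169, 373]) cube([93, 844, 22]);
translate([512, 169, 373]) cube([93, 844, 22]);
translate([670, 169, 373]) cube([93, 844, 22]);
translate([828, 169, 373]) cube([93, 844, 22]);
translate([986, 169, 373]) cube([93, 844, 22]);
translate([1144, 169, 373]) cube([93, 844, 22]);
translate([1302, 169, 373]) cube([93, 844, 22]);
translate([1460, 169, 373]) cube([93, 844, 22]);
translate([1618, 169, 373]) cube([93, 844, 22]);
translate([1776, 169, 373]) cube([93, 844, 22]);
translate([1934, 169, 373]) cube([93, 844, 22]);
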